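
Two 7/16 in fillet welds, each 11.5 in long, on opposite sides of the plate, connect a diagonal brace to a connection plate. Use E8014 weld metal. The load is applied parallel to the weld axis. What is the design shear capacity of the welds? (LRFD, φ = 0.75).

E80XX → F_EXX = 80 ksi.
Effective throat t_e = 0.707 × 0.4375 = 0.3093 in.
Total length L = 23 in; A_we = 0.3093 × 23 = 7.114 in².
F_nw = 0.6 F_EXX = 0.6 × 80 = 48 ksi.
φR_n = 0.75 × 48 × 7.114 = 256.1 kips.

φR_n ≈ 256 kips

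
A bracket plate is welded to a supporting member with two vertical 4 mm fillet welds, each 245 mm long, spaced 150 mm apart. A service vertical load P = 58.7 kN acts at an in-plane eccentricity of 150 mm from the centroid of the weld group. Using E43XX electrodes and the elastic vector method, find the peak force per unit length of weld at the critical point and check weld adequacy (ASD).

f_max ≈ 322 N/mm; adequate

E43XX → F_EXX = 430 MPa.
Total weld length L_w = 490 mm. Treat welds as unit-width lines.
Polar moment about centroid: J = 2[d³/12 + d(b/2)²] = 2[245³/12 + 245×75²] = 5207000 mm³.
Direct shear f_v = P/L_w = 58.7×10³ / 490 = 119.8 N/mm (vertical).
Torsion M = P·e = 58.7×10³ × 150 = 8805000 N·mm.
Critical point at (x, y) = (75, 122.5) from centroid. f_tx = M·y/J = 207.1 N/mm; f_ty = M·x/J = 126.8 N/mm.
Resultant f_max = √[f_tx² + (f_v + f_ty)²] = √[207.1² + (119.8 + 126.8)²] = 322.1 N/mm.
Capacity per unit length: r_n/Ω = (1/2.0) × 0.6 × 430 × (0.707 × 4) = 364.8 N/mm.
322.1 ≤ 364.8 → adequate.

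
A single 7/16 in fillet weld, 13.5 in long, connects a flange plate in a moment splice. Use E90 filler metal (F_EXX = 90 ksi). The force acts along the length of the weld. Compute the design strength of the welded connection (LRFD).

Effective throat t_e = 0.707 × 0.4375 = 0.3093 in.
Total length L = 13.5 in; A_we = 0.3093 × 13.5 = 4.176 in².
F_nw = 0.6 F_EXX = 0.6 × 90 = 54 ksi.
φR_n = 0.75 × 54 × 4.176 = 169.1 kip.

φR_n ≈ 169 kip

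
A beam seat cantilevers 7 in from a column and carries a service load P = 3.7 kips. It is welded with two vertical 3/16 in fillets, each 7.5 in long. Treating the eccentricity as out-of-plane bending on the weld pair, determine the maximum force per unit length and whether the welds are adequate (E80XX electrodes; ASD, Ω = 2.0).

E80XX → F_EXX = 80 ksi.
L_w = 2 × 7.5 = 15 in; section modulus (unit throat) S = 2 × L²/6 = 18.75 in².
Direct shear f_v = P/L_w = 3.7/15 = 0.2467 kip/in.
Moment M = P × e = 3.7 × 7 = 25.9 kip·in; bending f_b = M/S = 1.381 kip/in.
f_max = √(f_v² + f_b²) = √(0.2467² + 1.381²) = 1.403 kip/in.
r_n/Ω = (1/2.0) × 0.6 × 80 × (0.707 × 0.1875) = 3.181 kip/in → adequate.

f_max ≈ 1.4 kip/in; adequate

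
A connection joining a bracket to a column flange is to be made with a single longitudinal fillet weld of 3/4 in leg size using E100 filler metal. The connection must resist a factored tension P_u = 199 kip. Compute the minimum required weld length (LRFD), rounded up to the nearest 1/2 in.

L = 8.5 in

E100XX → F_EXX = 100 ksi.
Throat t_e = 0.707 × 0.75 = 0.5302 in.
φr_n = 0.75 × 0.6 × 100 × 0.5302 = 23.86 kip/in.
L_req = P_u / φr_n = 199 / 23.86 = 8.34 in total.
Round up → use L = 8.5 in.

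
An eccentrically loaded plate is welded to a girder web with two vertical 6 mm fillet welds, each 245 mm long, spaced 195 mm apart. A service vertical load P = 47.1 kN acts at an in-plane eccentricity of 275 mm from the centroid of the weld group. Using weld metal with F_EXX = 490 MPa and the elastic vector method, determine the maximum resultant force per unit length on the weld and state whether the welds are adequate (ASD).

Total weld length L_w = 490 mm. Treat welds as unit-width lines.
Polar moment about centroid: J = 2[d³/12 + d(b/2)²] = 2[245³/12 + 245×97.5²] = 7109000 mm³.
Direct shear f_v = P/L_w = 47.1×10³ / 490 = 96.12 N/mm (vertical).
Torsion M = P·e = 47.1×10³ × 275 = 12952000 N·mm.
Critical point at (x, y) = (97.5, 122.5) from centroid. f_tx = M·y/J = 223.2 N/mm; f_ty = M·x/J = 177.6 N/mm.
Resultant f_max = √[f_tx² + (f_v + f_ty)²] = √[223.2² + (96.12 + 177.6)²] = 353.2 N/mm.
Capacity per unit length: r_n/Ω = (1/2.0) × 0.6 × 490 × (0.707 × 6) = 623.6 N/mm.
353.2 ≤ 623.6 → adequate.

f_max ≈ 353 N/mm; adequate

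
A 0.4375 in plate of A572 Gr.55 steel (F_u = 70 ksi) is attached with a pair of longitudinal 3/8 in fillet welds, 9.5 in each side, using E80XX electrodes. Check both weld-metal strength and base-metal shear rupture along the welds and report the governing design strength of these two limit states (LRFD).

φR_n ≈ 181 kip (weld metal governs)

E80XX → F_EXX = 80 ksi.
t_e = 0.707 × 0.375 = 0.2651 in; L = 19 in.
Weld metal: φR_n = 0.75 × 0.6 × 80 × 0.2651 × 19 = 181.3 kip.
Base metal (shear rupture): φR_n = 0.75 × 0.6 × 70 × 0.4375 × 19 = 261.8 kip.
Governing: weld metal.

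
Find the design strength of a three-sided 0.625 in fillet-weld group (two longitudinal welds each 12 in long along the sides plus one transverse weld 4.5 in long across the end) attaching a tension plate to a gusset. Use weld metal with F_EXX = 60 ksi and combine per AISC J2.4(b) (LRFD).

φR_n ≈ 340 kip

t_e = 0.707 × 0.625 = 0.4419 in.
R_nwl = 0.6 × 60 × 0.4419 × 24 = 381.8 kip (longitudinal, 2 welds).
R_nwt = 0.6 × 60 × 0.4419 × 4.5 = 71.58 kip (transverse, base value).
(i) R_nwl + R_nwt = 453.4 kip; (ii) 0.85 R_nwl + 1.5 R_nwt = 431.9 kip.
R_n = max = 453.4 kip [governs: (i)]; φR_n = 340 kip.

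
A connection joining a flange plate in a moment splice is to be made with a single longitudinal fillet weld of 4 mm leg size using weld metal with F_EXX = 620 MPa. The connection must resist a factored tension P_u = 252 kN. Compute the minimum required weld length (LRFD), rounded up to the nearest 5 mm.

Throat t_e = 0.707 × 4 = 2.828 mm.
φr_n = 0.75 × 0.6 × 620 × 2.828 × 10⁻³ = 0.789 kN/mm.
L_req = P_u / φr_n = 252 / 0.789 = 319.4 mm total.
Round up → use L = 320 mm.

L = 320 mm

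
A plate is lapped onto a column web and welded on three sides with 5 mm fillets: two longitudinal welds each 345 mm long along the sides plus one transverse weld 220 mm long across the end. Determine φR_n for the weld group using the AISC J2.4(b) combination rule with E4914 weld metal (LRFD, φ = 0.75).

E49XX → F_EXX = 490 MPa.
t_e = 0.707 × 5 = 3.535 mm.
R_nwl = 0.6 × 490 × 3.535 × 690 × 10⁻³ = 717.1 kN (longitudinal, 2 welds).
R_nwt = 0.6 × 490 × 3.535 × 220 × 10⁻³ = 228.6 kN (transverse, base value).
(i) R_nwl + R_nwt = 945.8 kN; (ii) 0.85 R_nwl + 1.5 R_nwt = 952.5 kN.
R_n = max = 952.5 kN [governs: (ii)]; φR_n = 714.4 kN.

φR_n ≈ 714 kN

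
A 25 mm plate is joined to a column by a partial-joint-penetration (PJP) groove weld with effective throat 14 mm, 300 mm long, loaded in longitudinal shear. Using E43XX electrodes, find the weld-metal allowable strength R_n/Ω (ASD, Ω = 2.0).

R_n/Ω ≈ 542 kN

E43XX → F_EXX = 430 MPa.
Effective throat (given) t_e = 14 mm.
A_we = 14 × 300 = 4200 mm².
F_nw = 0.6 F_EXX = 258 MPa.
R_n/Ω = (258 × 4200) / 2.0 × 10⁻³ = 541.8 kN.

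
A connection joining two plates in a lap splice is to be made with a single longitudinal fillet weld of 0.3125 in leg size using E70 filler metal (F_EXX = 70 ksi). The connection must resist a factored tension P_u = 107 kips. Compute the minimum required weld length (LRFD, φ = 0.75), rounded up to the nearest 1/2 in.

L = 15.5 in

Throat t_e = 0.707 × 0.3125 = 0.2209 in.
φr_n = 0.75 × 0.6 × 70 × 0.2209 = 6.96 kips/in.
L_req = P_u / φr_n = 107 / 6.96 = 15.37 in total.
Round up → use L = 15.5 in.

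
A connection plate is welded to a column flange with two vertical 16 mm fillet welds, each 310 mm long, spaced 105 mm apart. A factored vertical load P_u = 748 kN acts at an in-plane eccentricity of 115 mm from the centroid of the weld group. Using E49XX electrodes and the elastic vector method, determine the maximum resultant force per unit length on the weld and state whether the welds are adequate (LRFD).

E49XX → F_EXX = 490 MPa.
Total weld length L_w = 620 mm. Treat welds as unit-width lines.
Polar moment about centroid: J = 2[d³/12 + d(b/2)²] = 2[310³/12 + 310×52.5²] = 6674000 mm³.
Direct shear f_v = P/L_w = 748×10³ / 620 = 1206 N/mm (vertical).
Torsion M = P·e = 748×10³ × 115 = 86020000 N·mm.
Critical point at (x, y) = (52.5, 155) from centroid. f_tx = M·y/J = 1998 N/mm; f_ty = M·x/J = 676.7 N/mm.
Resultant f_max = √[f_tx² + (f_v + f_ty)²] = √[1998² + (1206 + 676.7)²] = 2745 N/mm.
Capacity per unit length: φr_n = 0.75 × 0.6 × 490 × (0.707 × 16) = 2494 N/mm.
2745 > 2494 → NOT adequate.

f_max ≈ 2750 N/mm; NOT adequate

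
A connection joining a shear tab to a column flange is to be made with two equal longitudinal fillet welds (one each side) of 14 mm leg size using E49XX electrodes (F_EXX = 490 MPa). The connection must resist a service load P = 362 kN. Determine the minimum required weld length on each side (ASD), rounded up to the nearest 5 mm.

Throat t_e = 0.707 × 14 = 9.898 mm.
r_n/Ω = (0.6 × 490 × 9.898) / 2.0 = 1455 N/mm = 1.455 kN/mm.
L_req = P / (r_n/Ω) = 362 / 1.455 = 248.8 mm total.
Per side: 248.8 / 2 = 124.4 mm.
Round up → use L = 125 mm on each side.

L = 125 mm on each side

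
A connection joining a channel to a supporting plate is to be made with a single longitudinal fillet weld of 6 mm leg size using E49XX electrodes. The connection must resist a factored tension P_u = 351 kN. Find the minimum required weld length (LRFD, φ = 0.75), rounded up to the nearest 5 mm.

E49XX → F_EXX = 490 MPa.
Throat t_e = 0.707 × 6 = 4.242 mm.
φr_n = 0.75 × 0.6 × 490 × 4.242 × 10⁻³ = 0.9354 kN/mm.
L_req = P_u / φr_n = 351 / 0.9354 = 375.3 mm total.
Round up → use L = 380 mm.

L = 380 mm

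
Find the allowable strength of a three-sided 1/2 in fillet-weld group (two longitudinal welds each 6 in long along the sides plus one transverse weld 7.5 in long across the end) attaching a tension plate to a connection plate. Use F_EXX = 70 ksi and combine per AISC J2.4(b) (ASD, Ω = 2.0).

R_n/Ω ≈ 159 kips

t_e = 0.707 × 0.5 = 0.3535 in.
R_nwl = 0.6 × 70 × 0.3535 × 12 = 178.2 kips (longitudinal, 2 welds).
R_nwt = 0.6 × 70 × 0.3535 × 7.5 = 111.4 kips (transverse, base value).
(i) R_nwl + R_nwt = 289.5 kips; (ii) 0.85 R_nwl + 1.5 R_nwt = 318.5 kips.
R_n = max = 318.5 kips [governs: (ii)]; R_n/Ω = 159.2 kips.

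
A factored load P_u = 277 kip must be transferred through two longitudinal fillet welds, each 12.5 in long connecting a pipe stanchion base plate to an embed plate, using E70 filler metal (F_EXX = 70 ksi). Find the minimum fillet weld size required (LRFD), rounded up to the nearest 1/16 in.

w = 1/2 in

Total weld length L = 25 in.
Required throat t_e = P_u / (φ × 0.6 F_EXX × L) = 277 / (0.75 × 0.6 × 70 × 25) = 0.3517 in.
Required leg w = t_e / 0.707 = 0.4975 in → use 1/2 in.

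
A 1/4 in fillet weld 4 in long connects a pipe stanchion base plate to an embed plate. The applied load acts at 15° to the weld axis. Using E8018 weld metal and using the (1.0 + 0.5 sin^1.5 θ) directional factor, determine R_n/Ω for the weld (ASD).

R_n/Ω ≈ 18.1 kip

E80XX → F_EXX = 80 ksi.
t_e = 0.707 × 0.25 = 0.1767 in; A_we = 0.1767 × 4 = 0.707 in².
Directional factor: 1.0 + 0.5 sin^1.5(15°) = 1.066.
F_nw = 0.6 × 80 × 1.066 = 51.16 ksi.
R_n/Ω = (51.16 × 0.707) / 2.0 = 18.09 kip.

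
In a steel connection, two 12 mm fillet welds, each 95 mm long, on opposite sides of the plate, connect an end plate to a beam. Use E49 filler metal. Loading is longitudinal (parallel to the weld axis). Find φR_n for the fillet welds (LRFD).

E49XX → F_EXX = 490 MPa.
Effective throat t_e = 0.707 × 12 = 8.484 mm.
Total length L = 190 mm; A_we = 8.484 × 190 = 1612 mm².
F_nw = 0.6 F_EXX = 0.6 × 490 = 294 MPa.
φR_n = 0.75 × 294 × 1612 × 10⁻³ = 355.4 kN.

φR_n ≈ 355 kN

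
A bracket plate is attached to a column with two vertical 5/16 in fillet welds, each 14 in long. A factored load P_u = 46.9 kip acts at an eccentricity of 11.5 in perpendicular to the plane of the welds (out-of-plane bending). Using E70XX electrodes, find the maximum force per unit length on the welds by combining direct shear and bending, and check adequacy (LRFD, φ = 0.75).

f_max ≈ 8.42 kip/in; NOT adequate

E70XX → F_EXX = 70 ksi.
L_w = 2 × 14 = 28 in; section modulus (unit throat) S = 2 × L²/6 = 65.33 in².
Direct shear f_v = P/L_w = 46.9/28 = 1.675 kip/in.
Moment M = P × e = 46.9 × 11.5 = 539.35 kip·in; bending f_b = M/S = 8.255 kip/in.
f_max = √(f_v² + f_b²) = √(1.675² + 8.255²) = 8.424 kip/in.
φr_n = 0.75 × 0.6 × 70 × (0.707 × 0.3125) = 6.96 kip/in → NOT adequate.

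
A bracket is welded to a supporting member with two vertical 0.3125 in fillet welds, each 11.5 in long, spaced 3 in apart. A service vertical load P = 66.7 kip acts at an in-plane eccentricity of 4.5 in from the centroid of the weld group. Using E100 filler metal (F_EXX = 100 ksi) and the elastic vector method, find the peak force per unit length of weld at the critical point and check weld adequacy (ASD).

f_max ≈ 7.15 kip/in; NOT adequate

Total weld length L_w = 23 in. Treat welds as unit-width lines.
Polar moment about centroid: J = 2[d³/12 + d(b/2)²] = 2[11.5³/12 + 11.5×1.5²] = 305.2 in³.
Direct shear f_v = P/L_w = 66.7 / 23 = 2.9 kip/in (vertical).
Torsion M = P·e = 66.7 × 4.5 = 300.15 kip·in.
Critical point at (x, y) = (1.5, 5.75) from centroid. f_tx = M·y/J = 5.654 kip/in; f_ty = M·x/J = 1.475 kip/in.
Resultant f_max = √[f_tx² + (f_v + f_ty)²] = √[5.654² + (2.9 + 1.475)²] = 7.149 kip/in.
Capacity per unit length: r_n/Ω = (1/2.0) × 0.6 × 100 × (0.707 × 0.3125) = 6.628 kip/in.
7.149 > 6.628 → NOT adequate.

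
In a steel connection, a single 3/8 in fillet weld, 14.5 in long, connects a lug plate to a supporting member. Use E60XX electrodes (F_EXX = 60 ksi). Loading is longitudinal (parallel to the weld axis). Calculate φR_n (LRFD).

φR_n ≈ 104 kips

Effective throat t_e = 0.707 × 0.375 = 0.2651 in.
Total length L = 14.5 in; A_we = 0.2651 × 14.5 = 3.844 in².
F_nw = 0.6 F_EXX = 0.6 × 60 = 36 ksi.
φR_n = 0.75 × 36 × 3.844 = 103.8 kips.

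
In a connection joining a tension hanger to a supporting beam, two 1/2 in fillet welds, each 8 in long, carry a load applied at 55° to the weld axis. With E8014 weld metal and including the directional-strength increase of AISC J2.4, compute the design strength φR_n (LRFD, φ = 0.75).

E80XX → F_EXX = 80 ksi.
t_e = 0.707 × 0.5 = 0.3535 in; A_we = 0.3535 × 16 = 5.656 in².
Directional factor: 1.0 + 0.5 sin^1.5(55°) = 1.371.
F_nw = 0.6 × 80 × 1.371 = 65.79 ksi.
φR_n = 0.75 × 65.79 × 5.656 = 279.1 kip.

φR_n ≈ 279 kip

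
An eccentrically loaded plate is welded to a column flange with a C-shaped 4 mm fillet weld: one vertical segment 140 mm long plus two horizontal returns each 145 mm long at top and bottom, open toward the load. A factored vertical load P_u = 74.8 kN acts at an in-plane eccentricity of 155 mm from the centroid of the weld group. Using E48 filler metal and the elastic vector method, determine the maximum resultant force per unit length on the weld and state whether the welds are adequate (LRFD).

E48XX → F_EXX = 480 MPa.
Total weld length L_w = 430 mm. Treat welds as unit-width lines.
Centroid: x̄ = 2×145×72.5 / 430 = 48.9 mm from the vertical weld.
Polar moment about centroid: J = I_x + I_y = [140³/12 + 2×145×70²] + [140×48.9² + 2(145³/12 + 145×23.6²)] = 2654000 mm³.
Direct shear f_v = P/L_w = 74.8×10³ / 430 = 174 N/mm (vertical).
Torsion M = P·e = 74.8×10³ × 155 = 11594000 N·mm.
Critical point at (x, y) = (96.1, 70) from centroid. f_tx = M·y/J = 305.8 N/mm; f_ty = M·x/J = 419.8 N/mm.
Resultant f_max = √[f_tx² + (f_v + f_ty)²] = √[305.8² + (174 + 419.8)²] = 667.9 N/mm.
Capacity per unit length: φr_n = 0.75 × 0.6 × 480 × (0.707 × 4) = 610.8 N/mm.
667.9 > 610.8 → NOT adequate.

f_max ≈ 668 N/mm; NOT adequate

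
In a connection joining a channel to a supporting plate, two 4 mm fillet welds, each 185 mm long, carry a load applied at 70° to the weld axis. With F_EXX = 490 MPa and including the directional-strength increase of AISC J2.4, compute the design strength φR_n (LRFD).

φR_n ≈ 336 kN

t_e = 0.707 × 4 = 2.828 mm; A_we = 2.828 × 370 = 1046 mm².
Directional factor: 1.0 + 0.5 sin^1.5(70°) = 1.455.
F_nw = 0.6 × 490 × 1.455 = 427.9 MPa.
φR_n = 0.75 × 427.9 × 1046 × 10⁻³ = 335.8 kN.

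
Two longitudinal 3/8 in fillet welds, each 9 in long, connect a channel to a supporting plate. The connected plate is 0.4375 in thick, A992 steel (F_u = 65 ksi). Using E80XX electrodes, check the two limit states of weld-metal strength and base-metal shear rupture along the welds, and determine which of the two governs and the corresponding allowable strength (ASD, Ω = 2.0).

R_n/Ω ≈ 115 kip (weld metal governs)

E80XX → F_EXX = 80 ksi.
t_e = 0.707 × 0.375 = 0.2651 in; L = 18 in.
Weld metal: R_n/Ω = (1/2.0) × 0.6 × 80 × 0.2651 × 18 = 114.5 kip.
Base metal (shear rupture): R_n/Ω = (1/2.0) × 0.6 × 65 × 0.4375 × 18 = 153.6 kip.
Governing: weld metal.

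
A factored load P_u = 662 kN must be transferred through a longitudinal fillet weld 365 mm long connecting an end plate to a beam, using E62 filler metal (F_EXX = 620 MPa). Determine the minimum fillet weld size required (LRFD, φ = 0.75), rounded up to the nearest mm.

Total weld length L = 365 mm.
Required throat t_e = P_u / (φ × 0.6 F_EXX × L) = 662 / (0.75 × 0.6 × 620 × 365 × 10⁻³) = 6.501 mm.
Required leg w = t_e / 0.707 = 9.195 mm → use 10 mm.

w = 10 mm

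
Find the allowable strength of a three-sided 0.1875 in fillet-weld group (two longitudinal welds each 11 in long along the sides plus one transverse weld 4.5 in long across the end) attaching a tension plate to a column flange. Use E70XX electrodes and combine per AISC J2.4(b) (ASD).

E70XX → F_EXX = 70 ksi.
t_e = 0.707 × 0.1875 = 0.1326 in.
R_nwl = 0.6 × 70 × 0.1326 × 22 = 122.5 kips (longitudinal, 2 welds).
R_nwt = 0.6 × 70 × 0.1326 × 4.5 = 25.05 kips (transverse, base value).
(i) R_nwl + R_nwt = 147.5 kips; (ii) 0.85 R_nwl + 1.5 R_nwt = 141.7 kips.
R_n = max = 147.5 kips [governs: (i)]; R_n/Ω = 73.77 kips.

R_n/Ω ≈ 73.8 kips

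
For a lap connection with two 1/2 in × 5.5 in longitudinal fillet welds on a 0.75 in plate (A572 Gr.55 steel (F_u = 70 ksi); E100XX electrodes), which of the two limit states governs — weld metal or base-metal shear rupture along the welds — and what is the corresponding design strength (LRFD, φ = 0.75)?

φR_n ≈ 175 kip (weld metal governs)

E100XX → F_EXX = 100 ksi.
t_e = 0.707 × 0.5 = 0.3535 in; L = 11 in.
Weld metal: φR_n = 0.75 × 0.6 × 100 × 0.3535 × 11 = 175 kip.
Base metal (shear rupture): φR_n = 0.75 × 0.6 × 70 × 0.75 × 11 = 259.9 kip.
Governing: weld metal.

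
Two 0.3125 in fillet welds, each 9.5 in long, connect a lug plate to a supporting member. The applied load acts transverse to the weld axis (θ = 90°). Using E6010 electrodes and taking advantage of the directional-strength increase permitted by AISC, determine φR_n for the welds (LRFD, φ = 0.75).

E60XX → F_EXX = 60 ksi.
t_e = 0.707 × 0.3125 = 0.2209 in; A_we = 0.2209 × 19 = 4.198 in².
Directional factor: 1.0 + 0.5 sin^1.5(90°) = 1.5.
F_nw = 0.6 × 60 × 1.5 = 54 ksi.
φR_n = 0.75 × 54 × 4.198 = 170 kip.

φR_n ≈ 170 kip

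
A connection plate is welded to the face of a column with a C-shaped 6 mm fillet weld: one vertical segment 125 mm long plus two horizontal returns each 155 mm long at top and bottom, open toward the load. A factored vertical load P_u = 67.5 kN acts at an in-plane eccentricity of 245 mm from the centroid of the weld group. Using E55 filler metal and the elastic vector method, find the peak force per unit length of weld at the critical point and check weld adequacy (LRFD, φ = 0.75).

E55XX → F_EXX = 550 MPa.
Total weld length L_w = 435 mm. Treat welds as unit-width lines.
Centroid: x̄ = 2×155×77.5 / 435 = 55.23 mm from the vertical weld.
Polar moment about centroid: J = I_x + I_y = [125³/12 + 2×155×62.5²] + [125×55.23² + 2(155³/12 + 155×22.27²)] = 2529000 mm³.
Direct shear f_v = P/L_w = 67.5×10³ / 435 = 155.2 N/mm (vertical).
Torsion M = P·e = 67.5×10³ × 245 = 16538000 N·mm.
Critical point at (x, y) = (99.77, 62.5) from centroid. f_tx = M·y/J = 408.6 N/mm; f_ty = M·x/J = 652.3 N/mm.
Resultant f_max = √[f_tx² + (f_v + f_ty)²] = √[408.6² + (155.2 + 652.3)²] = 905 N/mm.
Capacity per unit length: φr_n = 0.75 × 0.6 × 550 × (0.707 × 6) = 1050 N/mm.
905 ≤ 1050 → adequate.

f_max ≈ 905 N/mm; adequate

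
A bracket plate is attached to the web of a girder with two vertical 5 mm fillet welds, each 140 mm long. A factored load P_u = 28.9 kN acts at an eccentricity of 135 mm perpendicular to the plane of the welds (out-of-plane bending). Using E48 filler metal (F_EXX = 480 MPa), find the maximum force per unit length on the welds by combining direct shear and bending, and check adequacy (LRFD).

L_w = 2 × 140 = 280 mm; section modulus (unit throat) S = 2 × L²/6 = 6533 mm².
Direct shear f_v = P/L_w = 28.9×10³/280 = 103.2 N/mm.
Moment M = P × e = 28.9×10³ × 135 = 3901500 N·mm; bending f_b = M/S = 597.2 N/mm.
f_max = √(f_v² + f_b²) = √(103.2² + 597.2²) = 606 N/mm.
φr_n = 0.75 × 0.6 × 480 × (0.707 × 5) = 763.6 N/mm → adequate.

f_max ≈ 606 N/mm; adequate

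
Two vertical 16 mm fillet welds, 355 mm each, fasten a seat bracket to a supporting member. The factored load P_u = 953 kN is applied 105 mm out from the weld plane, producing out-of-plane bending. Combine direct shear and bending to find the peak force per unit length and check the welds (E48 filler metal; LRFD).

E48XX → F_EXX = 480 MPa.
L_w = 2 × 355 = 710 mm; section modulus (unit throat) S = 2 × L²/6 = 42010 mm².
Direct shear f_v = P/L_w = 953×10³/710 = 1342 N/mm.
Moment M = P × e = 953×10³ × 105 = 100060000 N·mm; bending f_b = M/S = 2382 N/mm.
f_max = √(f_v² + f_b²) = √(1342² + 2382²) = 2734 N/mm.
φr_n = 0.75 × 0.6 × 480 × (0.707 × 16) = 2443 N/mm → NOT adequate.

f_max ≈ 2730 N/mm; NOT adequate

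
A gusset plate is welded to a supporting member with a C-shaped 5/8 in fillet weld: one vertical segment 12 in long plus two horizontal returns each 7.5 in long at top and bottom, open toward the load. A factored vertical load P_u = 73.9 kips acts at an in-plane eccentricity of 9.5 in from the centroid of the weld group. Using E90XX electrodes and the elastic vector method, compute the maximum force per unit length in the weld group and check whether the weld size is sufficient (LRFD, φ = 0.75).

f_max ≈ 8.76 kip/in; adequate

E90XX → F_EXX = 90 ksi.
Total weld length L_w = 27 in. Treat welds as unit-width lines.
Centroid: x̄ = 2×7.5×3.75 / 27 = 2.083 in from the vertical weld.
Polar moment about centroid: J = I_x + I_y = [12³/12 + 2×7.5×6²] + [12×2.083² + 2(7.5³/12 + 7.5×1.667²)] = 848.1 in³.
Direct shear f_v = P/L_w = 73.9 / 27 = 2.737 kip/in (vertical).
Torsion M = P·e = 73.9 × 9.5 = 702.05 kip·in.
Critical point at (x, y) = (5.417, 6) from centroid. f_tx = M·y/J = 4.967 kip/in; f_ty = M·x/J = 4.484 kip/in.
Resultant f_max = √[f_tx² + (f_v + f_ty)²] = √[4.967² + (2.737 + 4.484)²] = 8.764 kip/in.
Capacity per unit length: φr_n = 0.75 × 0.6 × 90 × (0.707 × 0.625) = 17.9 kip/in.
8.764 ≤ 17.9 → adequate.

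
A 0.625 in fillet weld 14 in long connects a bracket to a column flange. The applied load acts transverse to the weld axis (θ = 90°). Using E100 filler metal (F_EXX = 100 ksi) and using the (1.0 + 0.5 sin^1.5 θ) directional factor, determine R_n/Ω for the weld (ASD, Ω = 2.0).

R_n/Ω ≈ 278 kips

t_e = 0.707 × 0.625 = 0.4419 in; A_we = 0.4419 × 14 = 6.186 in².
Directional factor: 1.0 + 0.5 sin^1.5(90°) = 1.5.
F_nw = 0.6 × 100 × 1.5 = 90 ksi.
R_n/Ω = (90 × 6.186) / 2.0 = 278.4 kips.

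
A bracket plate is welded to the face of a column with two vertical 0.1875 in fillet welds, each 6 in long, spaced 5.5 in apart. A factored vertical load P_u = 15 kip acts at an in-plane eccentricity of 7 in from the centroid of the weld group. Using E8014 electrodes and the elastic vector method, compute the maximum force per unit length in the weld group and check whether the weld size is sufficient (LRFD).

f_max ≈ 4.32 kip/in; adequate

E80XX → F_EXX = 80 ksi.
Total weld length L_w = 12 in. Treat welds as unit-width lines.
Polar moment about centroid: J = 2[d³/12 + d(b/2)²] = 2[6³/12 + 6×2.75²] = 126.8 in³.
Direct shear f_v = P/L_w = 15 / 12 = 1.25 kip/in (vertical).
Torsion M = P·e = 15 × 7 = 105 kip·in.
Critical point at (x, y) = (2.75, 3) from centroid. f_tx = M·y/J = 2.485 kip/in; f_ty = M·x/J = 2.278 kip/in.
Resultant f_max = √[f_tx² + (f_v + f_ty)²] = √[2.485² + (1.25 + 2.278)²] = 4.316 kip/in.
Capacity per unit length: φr_n = 0.75 × 0.6 × 80 × (0.707 × 0.1875) = 4.772 kip/in.
4.316 ≤ 4.772 → adequate.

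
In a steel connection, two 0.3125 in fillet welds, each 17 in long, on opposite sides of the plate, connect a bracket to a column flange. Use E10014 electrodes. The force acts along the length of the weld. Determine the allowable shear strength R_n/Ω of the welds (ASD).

R_n/Ω ≈ 225 kip

E100XX → F_EXX = 100 ksi.
Effective throat t_e = 0.707 × 0.3125 = 0.2209 in.
Total length L = 34 in; A_we = 0.2209 × 34 = 7.512 in².
F_nw = 0.6 F_EXX = 0.6 × 100 = 60 ksi.
R_n = 60 × 7.512 = 450.7 kip; R_n/Ω = 450.7/2.0 = 225.4 kip.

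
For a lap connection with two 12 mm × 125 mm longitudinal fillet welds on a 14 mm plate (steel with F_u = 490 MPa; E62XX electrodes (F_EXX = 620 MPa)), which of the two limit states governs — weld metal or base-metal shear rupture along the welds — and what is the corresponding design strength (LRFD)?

φR_n ≈ 592 kN (weld metal governs)

t_e = 0.707 × 12 = 8.484 mm; L = 250 mm.
Weld metal: φR_n = 0.75 × 0.6 × 620 × 8.484 × 250 × 10⁻³ = 591.8 kN.
Base metal (shear rupture): φR_n = 0.75 × 0.6 × 490 × 14 × 250 × 10⁻³ = 771.8 kN.
Governing: weld metal.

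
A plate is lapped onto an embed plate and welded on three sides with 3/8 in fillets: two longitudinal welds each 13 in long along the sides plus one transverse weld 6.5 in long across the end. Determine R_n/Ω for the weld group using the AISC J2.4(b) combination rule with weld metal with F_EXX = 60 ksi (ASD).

R_n/Ω ≈ 155 kip

t_e = 0.707 × 0.375 = 0.2651 in.
R_nwl = 0.6 × 60 × 0.2651 × 26 = 248.2 kip (longitudinal, 2 welds).
R_nwt = 0.6 × 60 × 0.2651 × 6.5 = 62.04 kip (transverse, base value).
(i) R_nwl + R_nwt = 310.2 kip; (ii) 0.85 R_nwl + 1.5 R_nwt = 304 kip.
R_n = max = 310.2 kip [governs: (i)]; R_n/Ω = 155.1 kip.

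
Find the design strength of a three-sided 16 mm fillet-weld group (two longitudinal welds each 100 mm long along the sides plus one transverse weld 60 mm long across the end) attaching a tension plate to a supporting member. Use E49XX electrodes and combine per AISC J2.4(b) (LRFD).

φR_n ≈ 649 kN

E49XX → F_EXX = 490 MPa.
t_e = 0.707 × 16 = 11.31 mm.
R_nwl = 0.6 × 490 × 11.31 × 200 × 10⁻³ = 665.1 kN (longitudinal, 2 welds).
R_nwt = 0.6 × 490 × 11.31 × 60 × 10⁻³ = 199.5 kN (transverse, base value).
(i) R_nwl + R_nwt = 864.7 kN; (ii) 0.85 R_nwl + 1.5 R_nwt = 864.7 kN.
R_n = max = 864.7 kN [governs: (i)]; φR_n = 648.5 kN.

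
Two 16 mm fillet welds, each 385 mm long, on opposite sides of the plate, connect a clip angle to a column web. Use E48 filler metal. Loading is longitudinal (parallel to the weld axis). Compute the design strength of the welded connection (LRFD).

E48XX → F_EXX = 480 MPa.
Effective throat t_e = 0.707 × 16 = 11.31 mm.
Total length L = 770 mm; A_we = 11.31 × 770 = 8710 mm².
F_nw = 0.6 F_EXX = 0.6 × 480 = 288 MPa.
φR_n = 0.75 × 288 × 8710 × 10⁻³ = 1881 kN.

φR_n ≈ 1880 kN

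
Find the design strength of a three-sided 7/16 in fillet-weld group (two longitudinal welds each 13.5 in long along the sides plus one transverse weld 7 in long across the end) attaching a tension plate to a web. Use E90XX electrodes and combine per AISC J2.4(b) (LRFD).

E90XX → F_EXX = 90 ksi.
t_e = 0.707 × 0.4375 = 0.3093 in.
R_nwl = 0.6 × 90 × 0.3093 × 27 = 451 kip (longitudinal, 2 welds).
R_nwt = 0.6 × 90 × 0.3093 × 7 = 116.9 kip (transverse, base value).
(i) R_nwl + R_nwt = 567.9 kip; (ii) 0.85 R_nwl + 1.5 R_nwt = 558.7 kip.
R_n = max = 567.9 kip [governs: (i)]; φR_n = 425.9 kip.

φR_n ≈ 426 kip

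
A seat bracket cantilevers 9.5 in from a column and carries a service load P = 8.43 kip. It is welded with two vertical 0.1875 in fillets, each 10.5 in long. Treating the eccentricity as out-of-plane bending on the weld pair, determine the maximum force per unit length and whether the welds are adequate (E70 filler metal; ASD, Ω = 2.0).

f_max ≈ 2.22 kip/in; adequate

E70XX → F_EXX = 70 ksi.
L_w = 2 × 10.5 = 21 in; section modulus (unit throat) S = 2 × L²/6 = 36.75 in².
Direct shear f_v = P/L_w = 8.43/21 = 0.4014 kip/in.
Moment M = P × e = 8.43 × 9.5 = 80.085 kip·in; bending f_b = M/S = 2.179 kip/in.
f_max = √(f_v² + f_b²) = √(0.4014² + 2.179²) = 2.216 kip/in.
r_n/Ω = (1/2.0) × 0.6 × 70 × (0.707 × 0.1875) = 2.784 kip/in → adequate.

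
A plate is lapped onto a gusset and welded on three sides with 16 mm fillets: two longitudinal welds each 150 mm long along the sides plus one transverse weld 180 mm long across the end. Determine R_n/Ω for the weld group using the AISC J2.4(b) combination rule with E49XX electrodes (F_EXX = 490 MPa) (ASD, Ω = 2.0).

t_e = 0.707 × 16 = 11.31 mm.
R_nwl = 0.6 × 490 × 11.31 × 300 × 10⁻³ = 997.7 kN (longitudinal, 2 welds).
R_nwt = 0.6 × 490 × 11.31 × 180 × 10⁻³ = 598.6 kN (transverse, base value).
(i) R_nwl + R_nwt = 1596 kN; (ii) 0.85 R_nwl + 1.5 R_nwt = 1746 kN.
R_n = max = 1746 kN [governs: (ii)]; R_n/Ω = 873 kN.

R_n/Ω ≈ 873 kN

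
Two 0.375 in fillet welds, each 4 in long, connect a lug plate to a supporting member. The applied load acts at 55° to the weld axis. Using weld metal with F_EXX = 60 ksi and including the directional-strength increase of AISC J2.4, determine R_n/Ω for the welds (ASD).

t_e = 0.707 × 0.375 = 0.2651 in; A_we = 0.2651 × 8 = 2.121 in².
Directional factor: 1.0 + 0.5 sin^1.5(55°) = 1.371.
F_nw = 0.6 × 60 × 1.371 = 49.35 ksi.
R_n/Ω = (49.35 × 2.121) / 2.0 = 52.33 kips.

R_n/Ω ≈ 52.3 kips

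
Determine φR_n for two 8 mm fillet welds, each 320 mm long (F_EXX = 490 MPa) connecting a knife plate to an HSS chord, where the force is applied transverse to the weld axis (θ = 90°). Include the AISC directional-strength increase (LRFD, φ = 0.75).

t_e = 0.707 × 8 = 5.656 mm; A_we = 5.656 × 640 = 3620 mm².
Directional factor: 1.0 + 0.5 sin^1.5(90°) = 1.5.
F_nw = 0.6 × 490 × 1.5 = 441 MPa.
φR_n = 0.75 × 441 × 3620 × 10⁻³ = 1197 kN.

φR_n ≈ 1200 kN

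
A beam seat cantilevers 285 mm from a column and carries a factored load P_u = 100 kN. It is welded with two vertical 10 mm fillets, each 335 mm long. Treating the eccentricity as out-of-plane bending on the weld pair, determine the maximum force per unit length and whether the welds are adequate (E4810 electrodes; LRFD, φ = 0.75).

E48XX → F_EXX = 480 MPa.
L_w = 2 × 335 = 670 mm; section modulus (unit throat) S = 2 × L²/6 = 37410 mm².
Direct shear f_v = P/L_w = 100×10³/670 = 149.3 N/mm.
Moment M = P × e = 100×10³ × 285 = 28500000 N·mm; bending f_b = M/S = 761.9 N/mm.
f_max = √(f_v² + f_b²) = √(149.3² + 761.9²) = 776.3 N/mm.
φr_n = 0.75 × 0.6 × 480 × (0.707 × 10) = 1527 N/mm → adequate.

f_max ≈ 776 N/mm; adequate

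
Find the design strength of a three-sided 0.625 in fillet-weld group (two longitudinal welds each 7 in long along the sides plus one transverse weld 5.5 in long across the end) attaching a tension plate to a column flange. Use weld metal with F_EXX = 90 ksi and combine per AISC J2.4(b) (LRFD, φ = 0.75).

t_e = 0.707 × 0.625 = 0.4419 in.
R_nwl = 0.6 × 90 × 0.4419 × 14 = 334.1 kips (longitudinal, 2 welds).
R_nwt = 0.6 × 90 × 0.4419 × 5.5 = 131.2 kips (transverse, base value).
(i) R_nwl + R_nwt = 465.3 kips; (ii) 0.85 R_nwl + 1.5 R_nwt = 480.8 kips.
R_n = max = 480.8 kips [governs: (ii)]; φR_n = 360.6 kips.

φR_n ≈ 361 kips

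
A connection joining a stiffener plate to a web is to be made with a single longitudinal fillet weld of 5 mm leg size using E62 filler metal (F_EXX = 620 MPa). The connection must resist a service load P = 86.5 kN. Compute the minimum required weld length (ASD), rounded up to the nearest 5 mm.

Throat t_e = 0.707 × 5 = 3.535 mm.
r_n/Ω = (0.6 × 620 × 3.535) / 2.0 = 657.5 N/mm = 0.6575 kN/mm.
L_req = P / (r_n/Ω) = 86.5 / 0.6575 = 131.6 mm total.
Round up → use L = 135 mm.

L = 135 mm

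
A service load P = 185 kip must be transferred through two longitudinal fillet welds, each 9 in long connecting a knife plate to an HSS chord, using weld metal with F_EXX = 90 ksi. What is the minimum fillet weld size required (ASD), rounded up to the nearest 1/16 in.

Total weld length L = 18 in.
Required throat t_e = P × Ω / (0.6 F_EXX × L) = 185 × 2.0 / (0.6 × 90 × 18) = 0.3807 in.
Required leg w = t_e / 0.707 = 0.5384 in → use 9/16 in.

w = 9/16 in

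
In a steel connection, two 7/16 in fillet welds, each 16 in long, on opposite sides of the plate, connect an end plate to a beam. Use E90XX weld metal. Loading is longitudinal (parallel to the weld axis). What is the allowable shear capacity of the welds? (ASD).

E90XX → F_EXX = 90 ksi.
Effective throat t_e = 0.707 × 0.4375 = 0.3093 in.
Total length L = 32 in; A_we = 0.3093 × 32 = 9.898 in².
F_nw = 0.6 F_EXX = 0.6 × 90 = 54 ksi.
R_n = 54 × 9.898 = 534.5 kips; R_n/Ω = 534.5/2.0 = 267.2 kips.

R_n/Ω ≈ 267 kips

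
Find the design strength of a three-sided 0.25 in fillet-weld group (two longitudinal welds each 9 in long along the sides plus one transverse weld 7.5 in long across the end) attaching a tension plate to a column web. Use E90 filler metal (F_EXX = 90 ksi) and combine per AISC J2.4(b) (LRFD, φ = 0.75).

φR_n ≈ 190 kip

t_e = 0.707 × 0.25 = 0.1767 in.
R_nwl = 0.6 × 90 × 0.1767 × 18 = 171.8 kip (longitudinal, 2 welds).
R_nwt = 0.6 × 90 × 0.1767 × 7.5 = 71.58 kip (transverse, base value).
(i) R_nwl + R_nwt = 243.4 kip; (ii) 0.85 R_nwl + 1.5 R_nwt = 253.4 kip.
R_n = max = 253.4 kip [governs: (ii)]; φR_n = 190.1 kip.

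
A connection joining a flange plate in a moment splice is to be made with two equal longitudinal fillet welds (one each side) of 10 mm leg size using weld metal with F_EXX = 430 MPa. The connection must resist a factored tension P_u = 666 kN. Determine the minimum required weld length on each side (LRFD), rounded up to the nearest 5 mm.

L = 245 mm on each side

Throat t_e = 0.707 × 10 = 7.07 mm.
φr_n = 0.75 × 0.6 × 430 × 7.07 × 10⁻³ = 1.368 kN/mm.
L_req = P_u / φr_n = 666 / 1.368 = 486.8 mm total.
Per side: 486.8 / 2 = 243.4 mm.
Round up → use L = 245 mm on each side.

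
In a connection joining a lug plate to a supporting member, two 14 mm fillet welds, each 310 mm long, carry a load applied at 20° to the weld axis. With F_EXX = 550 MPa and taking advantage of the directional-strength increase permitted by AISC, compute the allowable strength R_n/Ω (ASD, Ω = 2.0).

R_n/Ω ≈ 1110 kN

t_e = 0.707 × 14 = 9.898 mm; A_we = 9.898 × 620 = 6137 mm².
Directional factor: 1.0 + 0.5 sin^1.5(20°) = 1.1.
F_nw = 0.6 × 550 × 1.1 = 363 MPa.
R_n/Ω = (363 × 6137) / 2.0 × 10⁻³ = 1114 kN.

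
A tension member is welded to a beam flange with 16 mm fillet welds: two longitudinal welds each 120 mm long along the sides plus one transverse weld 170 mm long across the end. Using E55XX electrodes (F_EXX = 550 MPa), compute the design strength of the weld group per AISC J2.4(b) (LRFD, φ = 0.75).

t_e = 0.707 × 16 = 11.31 mm.
R_nwl = 0.6 × 550 × 11.31 × 240 × 10⁻³ = 895.9 kN (longitudinal, 2 welds).
R_nwt = 0.6 × 550 × 11.31 × 170 × 10⁻³ = 634.6 kN (transverse, base value).
(i) R_nwl + R_nwt = 1531 kN; (ii) 0.85 R_nwl + 1.5 R_nwt = 1713 kN.
R_n = max = 1713 kN [governs: (ii)]; φR_n = 1285 kN.

φR_n ≈ 1290 kN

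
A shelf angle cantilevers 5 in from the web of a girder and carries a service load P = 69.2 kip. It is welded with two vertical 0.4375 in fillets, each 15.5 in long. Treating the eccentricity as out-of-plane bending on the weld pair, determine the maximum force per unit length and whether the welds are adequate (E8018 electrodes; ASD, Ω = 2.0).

f_max ≈ 4.86 kip/in; adequate

E80XX → F_EXX = 80 ksi.
L_w = 2 × 15.5 = 31 in; section modulus (unit throat) S = 2 × L²/6 = 80.08 in².
Direct shear f_v = P/L_w = 69.2/31 = 2.232 kip/in.
Moment M = P × e = 69.2 × 5 = 346 kip·in; bending f_b = M/S = 4.32 kip/in.
f_max = √(f_v² + f_b²) = √(2.232² + 4.32²) = 4.863 kip/in.
r_n/Ω = (1/2.0) × 0.6 × 80 × (0.707 × 0.4375) = 7.423 kip/in → adequate.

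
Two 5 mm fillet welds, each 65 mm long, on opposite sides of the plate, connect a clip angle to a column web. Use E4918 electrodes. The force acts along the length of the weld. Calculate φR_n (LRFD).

φR_n ≈ 101 kN

E49XX → F_EXX = 490 MPa.
Effective throat t_e = 0.707 × 5 = 3.535 mm.
Total length L = 130 mm; A_we = 3.535 × 130 = 459.5 mm².
F_nw = 0.6 F_EXX = 0.6 × 490 = 294 MPa.
φR_n = 0.75 × 294 × 459.5 × 10⁻³ = 101.3 kN.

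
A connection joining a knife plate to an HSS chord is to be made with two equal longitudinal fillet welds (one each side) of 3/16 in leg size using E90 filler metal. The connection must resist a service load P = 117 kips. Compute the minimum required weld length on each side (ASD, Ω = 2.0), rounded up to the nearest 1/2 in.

E90XX → F_EXX = 90 ksi.
Throat t_e = 0.707 × 0.1875 = 0.1326 in.
r_n/Ω = (0.6 × 90 × 0.1326) / 2.0 = 3.579 kip/in.
L_req = P / (r_n/Ω) = 117 / 3.579 = 32.69 in total.
Per side: 32.69 / 2 = 16.34 in.
Round up → use L = 16.5 in on each side.

L = 16.5 in on each side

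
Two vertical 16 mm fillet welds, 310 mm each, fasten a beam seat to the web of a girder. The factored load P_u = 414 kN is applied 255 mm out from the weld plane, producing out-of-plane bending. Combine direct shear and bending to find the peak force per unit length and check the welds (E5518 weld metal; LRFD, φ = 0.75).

f_max ≈ 3360 N/mm; NOT adequate

E55XX → F_EXX = 550 MPa.
L_w = 2 × 310 = 620 mm; section modulus (unit throat) S = 2 × L²/6 = 32030 mm².
Direct shear f_v = P/L_w = 414×10³/620 = 667.7 N/mm.
Moment M = P × e = 414×10³ × 255 = 105570000 N·mm; bending f_b = M/S = 3296 N/mm.
f_max = √(f_v² + f_b²) = √(667.7² + 3296²) = 3363 N/mm.
φr_n = 0.75 × 0.6 × 550 × (0.707 × 16) = 2800 N/mm → NOT adequate.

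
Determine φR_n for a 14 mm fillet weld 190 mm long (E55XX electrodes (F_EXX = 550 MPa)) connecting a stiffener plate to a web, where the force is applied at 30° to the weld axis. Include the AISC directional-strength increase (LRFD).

φR_n ≈ 548 kN

t_e = 0.707 × 14 = 9.898 mm; A_we = 9.898 × 190 = 1881 mm².
Directional factor: 1.0 + 0.5 sin^1.5(30°) = 1.177.
F_nw = 0.6 × 550 × 1.177 = 388.3 MPa.
φR_n = 0.75 × 388.3 × 1881 × 10⁻³ = 547.7 kN.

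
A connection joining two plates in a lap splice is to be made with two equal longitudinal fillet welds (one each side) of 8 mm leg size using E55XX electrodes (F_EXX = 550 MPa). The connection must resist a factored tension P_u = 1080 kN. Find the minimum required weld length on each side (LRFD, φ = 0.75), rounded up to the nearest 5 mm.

Throat t_e = 0.707 × 8 = 5.656 mm.
φr_n = 0.75 × 0.6 × 550 × 5.656 × 10⁻³ = 1.4 kN/mm.
L_req = P_u / φr_n = 1080 / 1.4 = 771.5 mm total.
Per side: 771.5 / 2 = 385.8 mm.
Round up → use L = 390 mm on each side.

L = 390 mm on each side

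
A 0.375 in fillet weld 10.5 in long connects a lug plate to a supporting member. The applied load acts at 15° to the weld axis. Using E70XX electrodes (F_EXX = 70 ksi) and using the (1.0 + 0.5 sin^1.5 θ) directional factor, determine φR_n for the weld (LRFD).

t_e = 0.707 × 0.375 = 0.2651 in; A_we = 0.2651 × 10.5 = 2.784 in².
Directional factor: 1.0 + 0.5 sin^1.5(15°) = 1.066.
F_nw = 0.6 × 70 × 1.066 = 44.77 ksi.
φR_n = 0.75 × 44.77 × 2.784 = 93.46 kips.

φR_n ≈ 93.5 kips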